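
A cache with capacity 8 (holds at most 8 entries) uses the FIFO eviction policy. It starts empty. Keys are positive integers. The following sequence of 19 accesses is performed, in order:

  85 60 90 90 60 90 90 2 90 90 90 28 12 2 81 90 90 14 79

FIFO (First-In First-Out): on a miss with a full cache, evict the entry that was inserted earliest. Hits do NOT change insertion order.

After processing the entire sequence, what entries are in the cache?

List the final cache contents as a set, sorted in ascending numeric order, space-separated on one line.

FIFO simulation (capacity=8):
  1. access 85: MISS. Cache (old->new): [85]
  2. access 60: MISS. Cache (old->new): [85 60]
  3. access 90: MISS. Cache (old->new): [85 60 90]
  4. access 90: HIT. Cache (old->new): [85 60 90]
  5. access 60: HIT. Cache (old->new): [85 60 90]
  6. access 90: HIT. Cache (old->new): [85 60 90]
  7. access 90: HIT. Cache (old->new): [85 60 90]
  8. access 2: MISS. Cache (old->new): [85 60 90 2]
  9. access 90: HIT. Cache (old->new): [85 60 90 2]
  10. access 90: HIT. Cache (old->new): [85 60 90 2]
  11. access 90: HIT. Cache (old->new): [85 60 90 2]
  12. access 28: MISS. Cache (old->new): [85 60 90 2 28]
  13. access 12: MISS. Cache (old->new): [85 60 90 2 28 12]
  14. access 2: HIT. Cache (old->new): [85 60 90 2 28 12]
  15. access 81: MISS. Cache (old->new): [85 60 90 2 28 12 81]
  16. access 90: HIT. Cache (old->new): [85 60 90 2 28 12 81]
  17. access 90: HIT. Cache (old->new): [85 60 90 2 28 12 81]
  18. access 14: MISS. Cache (old->new): [85 60 90 2 28 12 81 14]
  19. access 79: MISS, evict 85. Cache (old->new): [60 90 2 28 12 81 14 79]
Total: 10 hits, 9 misses, 1 evictions

Answer: 2 12 14 28 60 79 81 90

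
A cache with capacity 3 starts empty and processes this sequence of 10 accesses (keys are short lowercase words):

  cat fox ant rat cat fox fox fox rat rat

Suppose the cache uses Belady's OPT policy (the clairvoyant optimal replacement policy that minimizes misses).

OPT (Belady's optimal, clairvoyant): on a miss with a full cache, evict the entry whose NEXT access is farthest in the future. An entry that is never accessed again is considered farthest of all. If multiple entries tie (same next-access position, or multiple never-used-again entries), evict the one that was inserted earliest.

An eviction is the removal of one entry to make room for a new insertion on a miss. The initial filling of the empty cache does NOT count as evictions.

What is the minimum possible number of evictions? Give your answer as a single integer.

OPT (Belady) simulation (capacity=3):
  1. access cat: MISS. Cache: [cat]
  2. access fox: MISS. Cache: [cat fox]
  3. access ant: MISS. Cache: [cat fox ant]
  4. access rat: MISS, evict ant (next use: never). Cache: [cat fox rat]
  5. access cat: HIT. Next use of cat: never. Cache: [cat fox rat]
  6. access fox: HIT. Next use of fox: step 7. Cache: [cat fox rat]
  7. access fox: HIT. Next use of fox: step 8. Cache: [cat fox rat]
  8. access fox: HIT. Next use of fox: never. Cache: [cat fox rat]
  9. access rat: HIT. Next use of rat: step 10. Cache: [cat fox rat]
  10. access rat: HIT. Next use of rat: never. Cache: [cat fox rat]
Total: 6 hits, 4 misses, 1 evictions

Answer: 1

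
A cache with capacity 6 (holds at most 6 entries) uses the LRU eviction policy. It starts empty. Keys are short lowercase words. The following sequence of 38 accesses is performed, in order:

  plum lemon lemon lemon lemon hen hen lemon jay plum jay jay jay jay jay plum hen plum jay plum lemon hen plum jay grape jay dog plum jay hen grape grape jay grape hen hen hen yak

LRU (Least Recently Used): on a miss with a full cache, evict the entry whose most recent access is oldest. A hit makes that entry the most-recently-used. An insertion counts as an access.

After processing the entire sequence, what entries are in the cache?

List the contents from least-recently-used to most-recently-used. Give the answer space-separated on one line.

Answer: dog plum jay grape hen yak

Derivation:
LRU simulation (capacity=6):
  1. access plum: MISS. Cache (LRU->MRU): [plum]
  2. access lemon: MISS. Cache (LRU->MRU): [plum lemon]
  3. access lemon: HIT. Cache (LRU->MRU): [plum lemon]
  4. access lemon: HIT. Cache (LRU->MRU): [plum lemon]
  5. access lemon: HIT. Cache (LRU->MRU): [plum lemon]
  6. access hen: MISS. Cache (LRU->MRU): [plum lemon hen]
  7. access hen: HIT. Cache (LRU->MRU): [plum lemon hen]
  8. access lemon: HIT. Cache (LRU->MRU): [plum hen lemon]
  9. access jay: MISS. Cache (LRU->MRU): [plum hen lemon jay]
  10. access plum: HIT. Cache (LRU->MRU): [hen lemon jay plum]
  11. access jay: HIT. Cache (LRU->MRU): [hen lemon plum jay]
  12. access jay: HIT. Cache (LRU->MRU): [hen lemon plum jay]
  13. access jay: HIT. Cache (LRU->MRU): [hen lemon plum jay]
  14. access jay: HIT. Cache (LRU->MRU): [hen lemon plum jay]
  15. access jay: HIT. Cache (LRU->MRU): [hen lemon plum jay]
  16. access plum: HIT. Cache (LRU->MRU): [hen lemon jay plum]
  17. access hen: HIT. Cache (LRU->MRU): [lemon jay plum hen]
  18. access plum: HIT. Cache (LRU->MRU): [lemon jay hen plum]
  19. access jay: HIT. Cache (LRU->MRU): [lemon hen plum jay]
  20. access plum: HIT. Cache (LRU->MRU): [lemon hen jay plum]
  21. access lemon: HIT. Cache (LRU->MRU): [hen jay plum lemon]
  22. access hen: HIT. Cache (LRU->MRU): [jay plum lemon hen]
  23. access plum: HIT. Cache (LRU->MRU): [jay lemon hen plum]
  24. access jay: HIT. Cache (LRU->MRU): [lemon hen plum jay]
  25. access grape: MISS. Cache (LRU->MRU): [lemon hen plum jay grape]
  26. access jay: HIT. Cache (LRU->MRU): [lemon hen plum grape jay]
  27. access dog: MISS. Cache (LRU->MRU): [lemon hen plum grape jay dog]
  28. access plum: HIT. Cache (LRU->MRU): [lemon hen grape jay dog plum]
  29. access jay: HIT. Cache (LRU->MRU): [lemon hen grape dog plum jay]
  30. access hen: HIT. Cache (LRU->MRU): [lemon grape dog plum jay hen]
  31. access grape: HIT. Cache (LRU->MRU): [lemon dog plum jay hen grape]
  32. access grape: HIT. Cache (LRU->MRU): [lemon dog plum jay hen grape]
  33. access jay: HIT. Cache (LRU->MRU): [lemon dog plum hen grape jay]
  34. access grape: HIT. Cache (LRU->MRU): [lemon dog plum hen jay grape]
  35. access hen: HIT. Cache (LRU->MRU): [lemon dog plum jay grape hen]
  36. access hen: HIT. Cache (LRU->MRU): [lemon dog plum jay grape hen]
  37. access hen: HIT. Cache (LRU->MRU): [lemon dog plum jay grape hen]
  38. access yak: MISS, evict lemon. Cache (LRU->MRU): [dog plum jay grape hen yak]
Total: 31 hits, 7 misses, 1 evictions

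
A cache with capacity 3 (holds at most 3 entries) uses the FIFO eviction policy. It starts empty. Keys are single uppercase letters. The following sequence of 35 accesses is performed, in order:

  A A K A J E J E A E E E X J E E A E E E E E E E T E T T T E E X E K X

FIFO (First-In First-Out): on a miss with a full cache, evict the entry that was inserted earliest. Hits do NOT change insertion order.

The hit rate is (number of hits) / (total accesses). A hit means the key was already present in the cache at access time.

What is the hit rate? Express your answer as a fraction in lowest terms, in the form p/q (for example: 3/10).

Answer: 22/35

Derivation:
FIFO simulation (capacity=3):
  1. access A: MISS. Cache (old->new): [A]
  2. access A: HIT. Cache (old->new): [A]
  3. access K: MISS. Cache (old->new): [A K]
  4. access A: HIT. Cache (old->new): [A K]
  5. access J: MISS. Cache (old->new): [A K J]
  6. access E: MISS, evict A. Cache (old->new): [K J E]
  7. access J: HIT. Cache (old->new): [K J E]
  8. access E: HIT. Cache (old->new): [K J E]
  9. access A: MISS, evict K. Cache (old->new): [J E A]
  10. access E: HIT. Cache (old->new): [J E A]
  11. access E: HIT. Cache (old->new): [J E A]
  12. access E: HIT. Cache (old->new): [J E A]
  13. access X: MISS, evict J. Cache (old->new): [E A X]
  14. access J: MISS, evict E. Cache (old->new): [A X J]
  15. access E: MISS, evict A. Cache (old->new): [X J E]
  16. access E: HIT. Cache (old->new): [X J E]
  17. access A: MISS, evict X. Cache (old->new): [J E A]
  18. access E: HIT. Cache (old->new): [J E A]
  19. access E: HIT. Cache (old->new): [J E A]
  20. access E: HIT. Cache (old->new): [J E A]
  21. access E: HIT. Cache (old->new): [J E A]
  22. access E: HIT. Cache (old->new): [J E A]
  23. access E: HIT. Cache (old->new): [J E A]
  24. access E: HIT. Cache (old->new): [J E A]
  25. access T: MISS, evict J. Cache (old->new): [E A T]
  26. access E: HIT. Cache (old->new): [E A T]
  27. access T: HIT. Cache (old->new): [E A T]
  28. access T: HIT. Cache (old->new): [E A T]
  29. access T: HIT. Cache (old->new): [E A T]
  30. access E: HIT. Cache (old->new): [E A T]
  31. access E: HIT. Cache (old->new): [E A T]
  32. access X: MISS, evict E. Cache (old->new): [A T X]
  33. access E: MISS, evict A. Cache (old->new): [T X E]
  34. access K: MISS, evict T. Cache (old->new): [X E K]
  35. access X: HIT. Cache (old->new): [X E K]
Total: 22 hits, 13 misses, 10 evictions

Hit rate = 22/35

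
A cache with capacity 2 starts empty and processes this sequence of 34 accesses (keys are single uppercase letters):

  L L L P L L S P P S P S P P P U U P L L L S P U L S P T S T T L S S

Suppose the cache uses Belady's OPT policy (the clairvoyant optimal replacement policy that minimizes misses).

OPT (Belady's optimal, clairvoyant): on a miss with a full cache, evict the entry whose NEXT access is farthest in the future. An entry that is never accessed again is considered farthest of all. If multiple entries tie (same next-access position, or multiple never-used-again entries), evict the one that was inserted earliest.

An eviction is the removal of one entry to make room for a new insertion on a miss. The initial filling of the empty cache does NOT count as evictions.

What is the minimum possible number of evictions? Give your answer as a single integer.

OPT (Belady) simulation (capacity=2):
  1. access L: MISS. Cache: [L]
  2. access L: HIT. Next use of L: step 3. Cache: [L]
  3. access L: HIT. Next use of L: step 5. Cache: [L]
  4. access P: MISS. Cache: [L P]
  5. access L: HIT. Next use of L: step 6. Cache: [L P]
  6. access L: HIT. Next use of L: step 19. Cache: [L P]
  7. access S: MISS, evict L (next use: step 19). Cache: [P S]
  8. access P: HIT. Next use of P: step 9. Cache: [P S]
  9. access P: HIT. Next use of P: step 11. Cache: [P S]
  10. access S: HIT. Next use of S: step 12. Cache: [P S]
  11. access P: HIT. Next use of P: step 13. Cache: [P S]
  12. access S: HIT. Next use of S: step 22. Cache: [P S]
  13. access P: HIT. Next use of P: step 14. Cache: [P S]
  14. access P: HIT. Next use of P: step 15. Cache: [P S]
  15. access P: HIT. Next use of P: step 18. Cache: [P S]
  16. access U: MISS, evict S (next use: step 22). Cache: [P U]
  17. access U: HIT. Next use of U: step 24. Cache: [P U]
  18. access P: HIT. Next use of P: step 23. Cache: [P U]
  19. access L: MISS, evict U (next use: step 24). Cache: [P L]
  20. access L: HIT. Next use of L: step 21. Cache: [P L]
  21. access L: HIT. Next use of L: step 25. Cache: [P L]
  22. access S: MISS, evict L (next use: step 25). Cache: [P S]
  23. access P: HIT. Next use of P: step 27. Cache: [P S]
  24. access U: MISS, evict P (next use: step 27). Cache: [S U]
  25. access L: MISS, evict U (next use: never). Cache: [S L]
  26. access S: HIT. Next use of S: step 29. Cache: [S L]
  27. access P: MISS, evict L (next use: step 32). Cache: [S P]
  28. access T: MISS, evict P (next use: never). Cache: [S T]
  29. access S: HIT. Next use of S: step 33. Cache: [S T]
  30. access T: HIT. Next use of T: step 31. Cache: [S T]
  31. access T: HIT. Next use of T: never. Cache: [S T]
  32. access L: MISS, evict T (next use: never). Cache: [S L]
  33. access S: HIT. Next use of S: step 34. Cache: [S L]
  34. access S: HIT. Next use of S: never. Cache: [S L]
Total: 23 hits, 11 misses, 9 evictions

Answer: 9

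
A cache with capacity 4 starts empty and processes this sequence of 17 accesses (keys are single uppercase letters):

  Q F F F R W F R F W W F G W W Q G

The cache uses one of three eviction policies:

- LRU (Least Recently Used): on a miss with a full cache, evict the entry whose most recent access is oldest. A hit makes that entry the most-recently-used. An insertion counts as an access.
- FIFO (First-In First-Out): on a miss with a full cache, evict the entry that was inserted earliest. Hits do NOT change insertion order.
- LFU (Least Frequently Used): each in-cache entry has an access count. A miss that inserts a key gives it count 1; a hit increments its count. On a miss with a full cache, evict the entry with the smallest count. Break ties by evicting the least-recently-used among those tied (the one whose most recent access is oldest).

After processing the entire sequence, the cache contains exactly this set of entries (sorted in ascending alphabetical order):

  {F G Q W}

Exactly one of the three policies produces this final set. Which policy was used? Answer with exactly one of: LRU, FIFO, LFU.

Simulating under each policy and comparing final sets:
  LRU: final set = {F G Q W} -> MATCHES target
  FIFO: final set = {G Q R W} -> differs
  LFU: final set = {F G R W} -> differs
Only LRU produces the target set.

Answer: LRU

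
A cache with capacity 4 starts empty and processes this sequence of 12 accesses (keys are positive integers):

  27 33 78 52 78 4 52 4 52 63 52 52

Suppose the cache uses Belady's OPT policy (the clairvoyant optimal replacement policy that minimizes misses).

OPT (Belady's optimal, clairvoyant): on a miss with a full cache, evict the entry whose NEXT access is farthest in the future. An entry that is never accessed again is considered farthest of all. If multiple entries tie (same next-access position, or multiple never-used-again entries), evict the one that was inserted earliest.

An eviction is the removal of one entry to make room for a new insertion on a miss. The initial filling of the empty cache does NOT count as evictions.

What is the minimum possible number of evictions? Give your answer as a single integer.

OPT (Belady) simulation (capacity=4):
  1. access 27: MISS. Cache: [27]
  2. access 33: MISS. Cache: [27 33]
  3. access 78: MISS. Cache: [27 33 78]
  4. access 52: MISS. Cache: [27 33 78 52]
  5. access 78: HIT. Next use of 78: never. Cache: [27 33 78 52]
  6. access 4: MISS, evict 27 (next use: never). Cache: [33 78 52 4]
  7. access 52: HIT. Next use of 52: step 9. Cache: [33 78 52 4]
  8. access 4: HIT. Next use of 4: never. Cache: [33 78 52 4]
  9. access 52: HIT. Next use of 52: step 11. Cache: [33 78 52 4]
  10. access 63: MISS, evict 33 (next use: never). Cache: [78 52 4 63]
  11. access 52: HIT. Next use of 52: step 12. Cache: [78 52 4 63]
  12. access 52: HIT. Next use of 52: never. Cache: [78 52 4 63]
Total: 6 hits, 6 misses, 2 evictions

Answer: 2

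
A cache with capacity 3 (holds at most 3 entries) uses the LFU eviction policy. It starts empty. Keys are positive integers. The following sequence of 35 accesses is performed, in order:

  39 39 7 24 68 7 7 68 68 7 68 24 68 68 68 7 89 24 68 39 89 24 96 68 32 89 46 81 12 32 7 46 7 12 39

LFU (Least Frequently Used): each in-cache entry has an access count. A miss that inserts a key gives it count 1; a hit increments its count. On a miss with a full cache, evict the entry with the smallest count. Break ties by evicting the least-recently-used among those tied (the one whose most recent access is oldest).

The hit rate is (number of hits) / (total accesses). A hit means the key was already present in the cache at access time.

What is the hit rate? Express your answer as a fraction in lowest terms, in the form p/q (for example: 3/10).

LFU simulation (capacity=3):
  1. access 39: MISS. Cache: [39(c=1)]
  2. access 39: HIT, count now 2. Cache: [39(c=2)]
  3. access 7: MISS. Cache: [7(c=1) 39(c=2)]
  4. access 24: MISS. Cache: [7(c=1) 24(c=1) 39(c=2)]
  5. access 68: MISS, evict 7(c=1). Cache: [24(c=1) 68(c=1) 39(c=2)]
  6. access 7: MISS, evict 24(c=1). Cache: [68(c=1) 7(c=1) 39(c=2)]
  7. access 7: HIT, count now 2. Cache: [68(c=1) 39(c=2) 7(c=2)]
  8. access 68: HIT, count now 2. Cache: [39(c=2) 7(c=2) 68(c=2)]
  9. access 68: HIT, count now 3. Cache: [39(c=2) 7(c=2) 68(c=3)]
  10. access 7: HIT, count now 3. Cache: [39(c=2) 68(c=3) 7(c=3)]
  11. access 68: HIT, count now 4. Cache: [39(c=2) 7(c=3) 68(c=4)]
  12. access 24: MISS, evict 39(c=2). Cache: [24(c=1) 7(c=3) 68(c=4)]
  13. access 68: HIT, count now 5. Cache: [24(c=1) 7(c=3) 68(c=5)]
  14. access 68: HIT, count now 6. Cache: [24(c=1) 7(c=3) 68(c=6)]
  15. access 68: HIT, count now 7. Cache: [24(c=1) 7(c=3) 68(c=7)]
  16. access 7: HIT, count now 4. Cache: [24(c=1) 7(c=4) 68(c=7)]
  17. access 89: MISS, evict 24(c=1). Cache: [89(c=1) 7(c=4) 68(c=7)]
  18. access 24: MISS, evict 89(c=1). Cache: [24(c=1) 7(c=4) 68(c=7)]
  19. access 68: HIT, count now 8. Cache: [24(c=1) 7(c=4) 68(c=8)]
  20. access 39: MISS, evict 24(c=1). Cache: [39(c=1) 7(c=4) 68(c=8)]
  21. access 89: MISS, evict 39(c=1). Cache: [89(c=1) 7(c=4) 68(c=8)]
  22. access 24: MISS, evict 89(c=1). Cache: [24(c=1) 7(c=4) 68(c=8)]
  23. access 96: MISS, evict 24(c=1). Cache: [96(c=1) 7(c=4) 68(c=8)]
  24. access 68: HIT, count now 9. Cache: [96(c=1) 7(c=4) 68(c=9)]
  25. access 32: MISS, evict 96(c=1). Cache: [32(c=1) 7(c=4) 68(c=9)]
  26. access 89: MISS, evict 32(c=1). Cache: [89(c=1) 7(c=4) 68(c=9)]
  27. access 46: MISS, evict 89(c=1). Cache: [46(c=1) 7(c=4) 68(c=9)]
  28. access 81: MISS, evict 46(c=1). Cache: [81(c=1) 7(c=4) 68(c=9)]
  29. access 12: MISS, evict 81(c=1). Cache: [12(c=1) 7(c=4) 68(c=9)]
  30. access 32: MISS, evict 12(c=1). Cache: [32(c=1) 7(c=4) 68(c=9)]
  31. access 7: HIT, count now 5. Cache: [32(c=1) 7(c=5) 68(c=9)]
  32. access 46: MISS, evict 32(c=1). Cache: [46(c=1) 7(c=5) 68(c=9)]
  33. access 7: HIT, count now 6. Cache: [46(c=1) 7(c=6) 68(c=9)]
  34. access 12: MISS, evict 46(c=1). Cache: [12(c=1) 7(c=6) 68(c=9)]
  35. access 39: MISS, evict 12(c=1). Cache: [39(c=1) 7(c=6) 68(c=9)]
Total: 14 hits, 21 misses, 18 evictions

Hit rate = 14/35 = 2/5

Answer: 2/5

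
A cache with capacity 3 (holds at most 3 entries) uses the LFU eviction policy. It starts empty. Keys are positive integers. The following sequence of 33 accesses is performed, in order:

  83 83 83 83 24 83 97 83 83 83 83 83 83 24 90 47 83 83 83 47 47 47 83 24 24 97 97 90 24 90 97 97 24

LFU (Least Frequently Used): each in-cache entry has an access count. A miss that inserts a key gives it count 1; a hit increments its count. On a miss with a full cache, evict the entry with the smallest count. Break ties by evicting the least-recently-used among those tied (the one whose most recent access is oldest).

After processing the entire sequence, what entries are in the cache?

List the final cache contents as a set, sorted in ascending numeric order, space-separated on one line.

Answer: 24 83 97

Derivation:
LFU simulation (capacity=3):
  1. access 83: MISS. Cache: [83(c=1)]
  2. access 83: HIT, count now 2. Cache: [83(c=2)]
  3. access 83: HIT, count now 3. Cache: [83(c=3)]
  4. access 83: HIT, count now 4. Cache: [83(c=4)]
  5. access 24: MISS. Cache: [24(c=1) 83(c=4)]
  6. access 83: HIT, count now 5. Cache: [24(c=1) 83(c=5)]
  7. access 97: MISS. Cache: [24(c=1) 97(c=1) 83(c=5)]
  8. access 83: HIT, count now 6. Cache: [24(c=1) 97(c=1) 83(c=6)]
  9. access 83: HIT, count now 7. Cache: [24(c=1) 97(c=1) 83(c=7)]
  10. access 83: HIT, count now 8. Cache: [24(c=1) 97(c=1) 83(c=8)]
  11. access 83: HIT, count now 9. Cache: [24(c=1) 97(c=1) 83(c=9)]
  12. access 83: HIT, count now 10. Cache: [24(c=1) 97(c=1) 83(c=10)]
  13. access 83: HIT, count now 11. Cache: [24(c=1) 97(c=1) 83(c=11)]
  14. access 24: HIT, count now 2. Cache: [97(c=1) 24(c=2) 83(c=11)]
  15. access 90: MISS, evict 97(c=1). Cache: [90(c=1) 24(c=2) 83(c=11)]
  16. access 47: MISS, evict 90(c=1). Cache: [47(c=1) 24(c=2) 83(c=11)]
  17. access 83: HIT, count now 12. Cache: [47(c=1) 24(c=2) 83(c=12)]
  18. access 83: HIT, count now 13. Cache: [47(c=1) 24(c=2) 83(c=13)]
  19. access 83: HIT, count now 14. Cache: [47(c=1) 24(c=2) 83(c=14)]
  20. access 47: HIT, count now 2. Cache: [24(c=2) 47(c=2) 83(c=14)]
  21. access 47: HIT, count now 3. Cache: [24(c=2) 47(c=3) 83(c=14)]
  22. access 47: HIT, count now 4. Cache: [24(c=2) 47(c=4) 83(c=14)]
  23. access 83: HIT, count now 15. Cache: [24(c=2) 47(c=4) 83(c=15)]
  24. access 24: HIT, count now 3. Cache: [24(c=3) 47(c=4) 83(c=15)]
  25. access 24: HIT, count now 4. Cache: [47(c=4) 24(c=4) 83(c=15)]
  26. access 97: MISS, evict 47(c=4). Cache: [97(c=1) 24(c=4) 83(c=15)]
  27. access 97: HIT, count now 2. Cache: [97(c=2) 24(c=4) 83(c=15)]
  28. access 90: MISS, evict 97(c=2). Cache: [90(c=1) 24(c=4) 83(c=15)]
  29. access 24: HIT, count now 5. Cache: [90(c=1) 24(c=5) 83(c=15)]
  30. access 90: HIT, count now 2. Cache: [90(c=2) 24(c=5) 83(c=15)]
  31. access 97: MISS, evict 90(c=2). Cache: [97(c=1) 24(c=5) 83(c=15)]
  32. access 97: HIT, count now 2. Cache: [97(c=2) 24(c=5) 83(c=15)]
  33. access 24: HIT, count now 6. Cache: [97(c=2) 24(c=6) 83(c=15)]
Total: 25 hits, 8 misses, 5 evictions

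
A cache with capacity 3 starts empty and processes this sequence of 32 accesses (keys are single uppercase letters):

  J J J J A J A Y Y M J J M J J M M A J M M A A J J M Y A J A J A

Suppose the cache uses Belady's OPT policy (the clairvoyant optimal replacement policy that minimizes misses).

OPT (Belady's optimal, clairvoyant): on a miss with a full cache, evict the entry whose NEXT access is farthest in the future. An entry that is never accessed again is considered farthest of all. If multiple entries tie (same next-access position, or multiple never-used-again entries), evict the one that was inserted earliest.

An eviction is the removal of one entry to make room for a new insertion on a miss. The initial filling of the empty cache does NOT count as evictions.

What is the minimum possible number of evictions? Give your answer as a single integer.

OPT (Belady) simulation (capacity=3):
  1. access J: MISS. Cache: [J]
  2. access J: HIT. Next use of J: step 3. Cache: [J]
  3. access J: HIT. Next use of J: step 4. Cache: [J]
  4. access J: HIT. Next use of J: step 6. Cache: [J]
  5. access A: MISS. Cache: [J A]
  6. access J: HIT. Next use of J: step 11. Cache: [J A]
  7. access A: HIT. Next use of A: step 18. Cache: [J A]
  8. access Y: MISS. Cache: [J A Y]
  9. access Y: HIT. Next use of Y: step 27. Cache: [J A Y]
  10. access M: MISS, evict Y (next use: step 27). Cache: [J A M]
  11. access J: HIT. Next use of J: step 12. Cache: [J A M]
  12. access J: HIT. Next use of J: step 14. Cache: [J A M]
  13. access M: HIT. Next use of M: step 16. Cache: [J A M]
  14. access J: HIT. Next use of J: step 15. Cache: [J A M]
  15. access J: HIT. Next use of J: step 19. Cache: [J A M]
  16. access M: HIT. Next use of M: step 17. Cache: [J A M]
  17. access M: HIT. Next use of M: step 20. Cache: [J A M]
  18. access A: HIT. Next use of A: step 22. Cache: [J A M]
  19. access J: HIT. Next use of J: step 24. Cache: [J A M]
  20. access M: HIT. Next use of M: step 21. Cache: [J A M]
  21. access M: HIT. Next use of M: step 26. Cache: [J A M]
  22. access A: HIT. Next use of A: step 23. Cache: [J A M]
  23. access A: HIT. Next use of A: step 28. Cache: [J A M]
  24. access J: HIT. Next use of J: step 25. Cache: [J A M]
  25. access J: HIT. Next use of J: step 29. Cache: [J A M]
  26. access M: HIT. Next use of M: never. Cache: [J A M]
  27. access Y: MISS, evict M (next use: never). Cache: [J A Y]
  28. access A: HIT. Next use of A: step 30. Cache: [J A Y]
  29. access J: HIT. Next use of J: step 31. Cache: [J A Y]
  30. access A: HIT. Next use of A: step 32. Cache: [J A Y]
  31. access J: HIT. Next use of J: never. Cache: [J A Y]
  32. access A: HIT. Next use of A: never. Cache: [J A Y]
Total: 27 hits, 5 misses, 2 evictions

Answer: 2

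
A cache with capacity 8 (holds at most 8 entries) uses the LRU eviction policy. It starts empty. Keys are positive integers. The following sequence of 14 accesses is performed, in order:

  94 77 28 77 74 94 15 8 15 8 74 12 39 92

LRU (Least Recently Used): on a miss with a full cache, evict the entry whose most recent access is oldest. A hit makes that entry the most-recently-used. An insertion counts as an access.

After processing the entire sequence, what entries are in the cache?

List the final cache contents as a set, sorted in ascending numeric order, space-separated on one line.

LRU simulation (capacity=8):
  1. access 94: MISS. Cache (LRU->MRU): [94]
  2. access 77: MISS. Cache (LRU->MRU): [94 77]
  3. access 28: MISS. Cache (LRU->MRU): [94 77 28]
  4. access 77: HIT. Cache (LRU->MRU): [94 28 77]
  5. access 74: MISS. Cache (LRU->MRU): [94 28 77 74]
  6. access 94: HIT. Cache (LRU->MRU): [28 77 74 94]
  7. access 15: MISS. Cache (LRU->MRU): [28 77 74 94 15]
  8. access 8: MISS. Cache (LRU->MRU): [28 77 74 94 15 8]
  9. access 15: HIT. Cache (LRU->MRU): [28 77 74 94 8 15]
  10. access 8: HIT. Cache (LRU->MRU): [28 77 74 94 15 8]
  11. access 74: HIT. Cache (LRU->MRU): [28 77 94 15 8 74]
  12. access 12: MISS. Cache (LRU->MRU): [28 77 94 15 8 74 12]
  13. access 39: MISS. Cache (LRU->MRU): [28 77 94 15 8 74 12 39]
  14. access 92: MISS, evict 28. Cache (LRU->MRU): [77 94 15 8 74 12 39 92]
Total: 5 hits, 9 misses, 1 evictions

Answer: 8 12 15 39 74 77 92 94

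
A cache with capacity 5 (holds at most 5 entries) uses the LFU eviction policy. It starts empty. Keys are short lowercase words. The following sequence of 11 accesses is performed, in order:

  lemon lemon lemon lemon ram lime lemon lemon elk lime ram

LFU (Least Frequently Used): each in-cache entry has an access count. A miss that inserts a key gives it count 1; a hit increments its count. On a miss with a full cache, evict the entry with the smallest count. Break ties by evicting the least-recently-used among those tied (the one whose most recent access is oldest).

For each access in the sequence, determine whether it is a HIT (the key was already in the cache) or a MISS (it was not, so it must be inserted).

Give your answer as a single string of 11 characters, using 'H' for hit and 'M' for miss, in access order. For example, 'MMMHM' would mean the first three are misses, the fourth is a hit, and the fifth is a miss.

LFU simulation (capacity=5):
  1. access lemon: MISS. Cache: [lemon(c=1)]
  2. access lemon: HIT, count now 2. Cache: [lemon(c=2)]
  3. access lemon: HIT, count now 3. Cache: [lemon(c=3)]
  4. access lemon: HIT, count now 4. Cache: [lemon(c=4)]
  5. access ram: MISS. Cache: [ram(c=1) lemon(c=4)]
  6. access lime: MISS. Cache: [ram(c=1) lime(c=1) lemon(c=4)]
  7. access lemon: HIT, count now 5. Cache: [ram(c=1) lime(c=1) lemon(c=5)]
  8. access lemon: HIT, count now 6. Cache: [ram(c=1) lime(c=1) lemon(c=6)]
  9. access elk: MISS. Cache: [ram(c=1) lime(c=1) elk(c=1) lemon(c=6)]
  10. access lime: HIT, count now 2. Cache: [ram(c=1) elk(c=1) lime(c=2) lemon(c=6)]
  11. access ram: HIT, count now 2. Cache: [elk(c=1) lime(c=2) ram(c=2) lemon(c=6)]
Total: 7 hits, 4 misses, 0 evictions

Answer: MHHHMMHHMHH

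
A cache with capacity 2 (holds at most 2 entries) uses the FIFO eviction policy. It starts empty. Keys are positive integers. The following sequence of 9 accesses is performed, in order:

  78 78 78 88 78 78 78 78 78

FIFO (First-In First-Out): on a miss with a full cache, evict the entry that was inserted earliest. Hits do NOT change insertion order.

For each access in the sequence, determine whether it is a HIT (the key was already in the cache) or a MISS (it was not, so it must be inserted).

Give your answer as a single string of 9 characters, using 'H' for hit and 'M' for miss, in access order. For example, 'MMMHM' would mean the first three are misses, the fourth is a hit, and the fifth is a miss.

FIFO simulation (capacity=2):
  1. access 78: MISS. Cache (old->new): [78]
  2. access 78: HIT. Cache (old->new): [78]
  3. access 78: HIT. Cache (old->new): [78]
  4. access 88: MISS. Cache (old->new): [78 88]
  5. access 78: HIT. Cache (old->new): [78 88]
  6. access 78: HIT. Cache (old->new): [78 88]
  7. access 78: HIT. Cache (old->new): [78 88]
  8. access 78: HIT. Cache (old->new): [78 88]
  9. access 78: HIT. Cache (old->new): [78 88]
Total: 7 hits, 2 misses, 0 evictions

Answer: MHHMHHHHH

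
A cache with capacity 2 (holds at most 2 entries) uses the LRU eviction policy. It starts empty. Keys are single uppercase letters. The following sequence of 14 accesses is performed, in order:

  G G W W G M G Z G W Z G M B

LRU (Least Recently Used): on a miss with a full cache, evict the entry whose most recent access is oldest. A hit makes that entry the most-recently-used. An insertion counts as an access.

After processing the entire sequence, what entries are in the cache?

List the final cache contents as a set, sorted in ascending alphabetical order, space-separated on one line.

LRU simulation (capacity=2):
  1. access G: MISS. Cache (LRU->MRU): [G]
  2. access G: HIT. Cache (LRU->MRU): [G]
  3. access W: MISS. Cache (LRU->MRU): [G W]
  4. access W: HIT. Cache (LRU->MRU): [G W]
  5. access G: HIT. Cache (LRU->MRU): [W G]
  6. access M: MISS, evict W. Cache (LRU->MRU): [G M]
  7. access G: HIT. Cache (LRU->MRU): [M G]
  8. access Z: MISS, evict M. Cache (LRU->MRU): [G Z]
  9. access G: HIT. Cache (LRU->MRU): [Z G]
  10. access W: MISS, evict Z. Cache (LRU->MRU): [G W]
  11. access Z: MISS, evict G. Cache (LRU->MRU): [W Z]
  12. access G: MISS, evict W. Cache (LRU->MRU): [Z G]
  13. access M: MISS, evict Z. Cache (LRU->MRU): [G M]
  14. access B: MISS, evict G. Cache (LRU->MRU): [M B]
Total: 5 hits, 9 misses, 7 evictions

Answer: B M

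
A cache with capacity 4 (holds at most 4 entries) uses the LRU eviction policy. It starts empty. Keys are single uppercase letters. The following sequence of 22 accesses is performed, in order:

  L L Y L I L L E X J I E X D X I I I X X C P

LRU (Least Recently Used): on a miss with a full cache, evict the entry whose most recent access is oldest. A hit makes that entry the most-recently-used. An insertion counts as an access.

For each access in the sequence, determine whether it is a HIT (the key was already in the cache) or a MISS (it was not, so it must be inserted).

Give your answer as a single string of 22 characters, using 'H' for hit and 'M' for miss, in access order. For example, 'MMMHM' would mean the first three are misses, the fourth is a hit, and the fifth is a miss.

Answer: MHMHMHHMMMMHHMHHHHHHMM

Derivation:
LRU simulation (capacity=4):
  1. access L: MISS. Cache (LRU->MRU): [L]
  2. access L: HIT. Cache (LRU->MRU): [L]
  3. access Y: MISS. Cache (LRU->MRU): [L Y]
  4. access L: HIT. Cache (LRU->MRU): [Y L]
  5. access I: MISS. Cache (LRU->MRU): [Y L I]
  6. access L: HIT. Cache (LRU->MRU): [Y I L]
  7. access L: HIT. Cache (LRU->MRU): [Y I L]
  8. access E: MISS. Cache (LRU->MRU): [Y I L E]
  9. access X: MISS, evict Y. Cache (LRU->MRU): [I L E X]
  10. access J: MISS, evict I. Cache (LRU->MRU): [L E X J]
  11. access I: MISS, evict L. Cache (LRU->MRU): [E X J I]
  12. access E: HIT. Cache (LRU->MRU): [X J I E]
  13. access X: HIT. Cache (LRU->MRU): [J I E X]
  14. access D: MISS, evict J. Cache (LRU->MRU): [I E X D]
  15. access X: HIT. Cache (LRU->MRU): [I E D X]
  16. access I: HIT. Cache (LRU->MRU): [E D X I]
  17. access I: HIT. Cache (LRU->MRU): [E D X I]
  18. access I: HIT. Cache (LRU->MRU): [E D X I]
  19. access X: HIT. Cache (LRU->MRU): [E D I X]
  20. access X: HIT. Cache (LRU->MRU): [E D I X]
  21. access C: MISS, evict E. Cache (LRU->MRU): [D I X C]
  22. access P: MISS, evict D. Cache (LRU->MRU): [I X C P]
Total: 12 hits, 10 misses, 6 evictions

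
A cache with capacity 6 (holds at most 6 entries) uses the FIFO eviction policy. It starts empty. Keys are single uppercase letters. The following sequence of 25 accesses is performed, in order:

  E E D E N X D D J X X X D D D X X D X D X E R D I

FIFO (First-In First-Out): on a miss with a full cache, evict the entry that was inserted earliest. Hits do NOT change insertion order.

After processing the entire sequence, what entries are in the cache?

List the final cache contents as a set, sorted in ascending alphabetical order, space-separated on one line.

FIFO simulation (capacity=6):
  1. access E: MISS. Cache (old->new): [E]
  2. access E: HIT. Cache (old->new): [E]
  3. access D: MISS. Cache (old->new): [E D]
  4. access E: HIT. Cache (old->new): [E D]
  5. access N: MISS. Cache (old->new): [E D N]
  6. access X: MISS. Cache (old->new): [E D N X]
  7. access D: HIT. Cache (old->new): [E D N X]
  8. access D: HIT. Cache (old->new): [E D N X]
  9. access J: MISS. Cache (old->new): [E D N X J]
  10. access X: HIT. Cache (old->new): [E D N X J]
  11. access X: HIT. Cache (old->new): [E D N X J]
  12. access X: HIT. Cache (old->new): [E D N X J]
  13. access D: HIT. Cache (old->new): [E D N X J]
  14. access D: HIT. Cache (old->new): [E D N X J]
  15. access D: HIT. Cache (old->new): [E D N X J]
  16. access X: HIT. Cache (old->new): [E D N X J]
  17. access X: HIT. Cache (old->new): [E D N X J]
  18. access D: HIT. Cache (old->new): [E D N X J]
  19. access X: HIT. Cache (old->new): [E D N X J]
  20. access D: HIT. Cache (old->new): [E D N X J]
  21. access X: HIT. Cache (old->new): [E D N X J]
  22. access E: HIT. Cache (old->new): [E D N X J]
  23. access R: MISS. Cache (old->new): [E D N X J R]
  24. access D: HIT. Cache (old->new): [E D N X J R]
  25. access I: MISS, evict E. Cache (old->new): [D N X J R I]
Total: 18 hits, 7 misses, 1 evictions

Answer: D I J N R X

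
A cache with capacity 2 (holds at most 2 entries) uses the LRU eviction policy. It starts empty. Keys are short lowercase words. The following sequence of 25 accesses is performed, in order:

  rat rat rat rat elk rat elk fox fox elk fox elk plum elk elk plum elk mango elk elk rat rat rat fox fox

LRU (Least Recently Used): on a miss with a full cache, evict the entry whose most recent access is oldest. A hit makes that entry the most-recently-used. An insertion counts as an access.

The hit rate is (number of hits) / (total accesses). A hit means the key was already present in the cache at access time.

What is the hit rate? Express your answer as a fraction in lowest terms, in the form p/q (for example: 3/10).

Answer: 18/25

Derivation:
LRU simulation (capacity=2):
  1. access rat: MISS. Cache (LRU->MRU): [rat]
  2. access rat: HIT. Cache (LRU->MRU): [rat]
  3. access rat: HIT. Cache (LRU->MRU): [rat]
  4. access rat: HIT. Cache (LRU->MRU): [rat]
  5. access elk: MISS. Cache (LRU->MRU): [rat elk]
  6. access rat: HIT. Cache (LRU->MRU): [elk rat]
  7. access elk: HIT. Cache (LRU->MRU): [rat elk]
  8. access fox: MISS, evict rat. Cache (LRU->MRU): [elk fox]
  9. access fox: HIT. Cache (LRU->MRU): [elk fox]
  10. access elk: HIT. Cache (LRU->MRU): [fox elk]
  11. access fox: HIT. Cache (LRU->MRU): [elk fox]
  12. access elk: HIT. Cache (LRU->MRU): [fox elk]
  13. access plum: MISS, evict fox. Cache (LRU->MRU): [elk plum]
  14. access elk: HIT. Cache (LRU->MRU): [plum elk]
  15. access elk: HIT. Cache (LRU->MRU): [plum elk]
  16. access plum: HIT. Cache (LRU->MRU): [elk plum]
  17. access elk: HIT. Cache (LRU->MRU): [plum elk]
  18. access mango: MISS, evict plum. Cache (LRU->MRU): [elk mango]
  19. access elk: HIT. Cache (LRU->MRU): [mango elk]
  20. access elk: HIT. Cache (LRU->MRU): [mango elk]
  21. access rat: MISS, evict mango. Cache (LRU->MRU): [elk rat]
  22. access rat: HIT. Cache (LRU->MRU): [elk rat]
  23. access rat: HIT. Cache (LRU->MRU): [elk rat]
  24. access fox: MISS, evict elk. Cache (LRU->MRU): [rat fox]
  25. access fox: HIT. Cache (LRU->MRU): [rat fox]
Total: 18 hits, 7 misses, 5 evictions

Hit rate = 18/25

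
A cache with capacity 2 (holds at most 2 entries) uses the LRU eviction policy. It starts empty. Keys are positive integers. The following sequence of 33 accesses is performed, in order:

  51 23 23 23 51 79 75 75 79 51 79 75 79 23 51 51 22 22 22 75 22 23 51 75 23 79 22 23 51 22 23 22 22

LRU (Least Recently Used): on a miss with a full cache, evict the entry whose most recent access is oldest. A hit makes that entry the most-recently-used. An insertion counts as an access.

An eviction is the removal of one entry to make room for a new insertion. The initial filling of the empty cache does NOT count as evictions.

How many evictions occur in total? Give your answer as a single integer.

LRU simulation (capacity=2):
  1. access 51: MISS. Cache (LRU->MRU): [51]
  2. access 23: MISS. Cache (LRU->MRU): [51 23]
  3. access 23: HIT. Cache (LRU->MRU): [51 23]
  4. access 23: HIT. Cache (LRU->MRU): [51 23]
  5. access 51: HIT. Cache (LRU->MRU): [23 51]
  6. access 79: MISS, evict 23. Cache (LRU->MRU): [51 79]
  7. access 75: MISS, evict 51. Cache (LRU->MRU): [79 75]
  8. access 75: HIT. Cache (LRU->MRU): [79 75]
  9. access 79: HIT. Cache (LRU->MRU): [75 79]
  10. access 51: MISS, evict 75. Cache (LRU->MRU): [79 51]
  11. access 79: HIT. Cache (LRU->MRU): [51 79]
  12. access 75: MISS, evict 51. Cache (LRU->MRU): [79 75]
  13. access 79: HIT. Cache (LRU->MRU): [75 79]
  14. access 23: MISS, evict 75. Cache (LRU->MRU): [79 23]
  15. access 51: MISS, evict 79. Cache (LRU->MRU): [23 51]
  16. access 51: HIT. Cache (LRU->MRU): [23 51]
  17. access 22: MISS, evict 23. Cache (LRU->MRU): [51 22]
  18. access 22: HIT. Cache (LRU->MRU): [51 22]
  19. access 22: HIT. Cache (LRU->MRU): [51 22]
  20. access 75: MISS, evict 51. Cache (LRU->MRU): [22 75]
  21. access 22: HIT. Cache (LRU->MRU): [75 22]
  22. access 23: MISS, evict 75. Cache (LRU->MRU): [22 23]
  23. access 51: MISS, evict 22. Cache (LRU->MRU): [23 51]
  24. access 75: MISS, evict 23. Cache (LRU->MRU): [51 75]
  25. access 23: MISS, evict 51. Cache (LRU->MRU): [75 23]
  26. access 79: MISS, evict 75. Cache (LRU->MRU): [23 79]
  27. access 22: MISS, evict 23. Cache (LRU->MRU): [79 22]
  28. access 23: MISS, evict 79. Cache (LRU->MRU): [22 23]
  29. access 51: MISS, evict 22. Cache (LRU->MRU): [23 51]
  30. access 22: MISS, evict 23. Cache (LRU->MRU): [51 22]
  31. access 23: MISS, evict 51. Cache (LRU->MRU): [22 23]
  32. access 22: HIT. Cache (LRU->MRU): [23 22]
  33. access 22: HIT. Cache (LRU->MRU): [23 22]
Total: 13 hits, 20 misses, 18 evictions

Answer: 18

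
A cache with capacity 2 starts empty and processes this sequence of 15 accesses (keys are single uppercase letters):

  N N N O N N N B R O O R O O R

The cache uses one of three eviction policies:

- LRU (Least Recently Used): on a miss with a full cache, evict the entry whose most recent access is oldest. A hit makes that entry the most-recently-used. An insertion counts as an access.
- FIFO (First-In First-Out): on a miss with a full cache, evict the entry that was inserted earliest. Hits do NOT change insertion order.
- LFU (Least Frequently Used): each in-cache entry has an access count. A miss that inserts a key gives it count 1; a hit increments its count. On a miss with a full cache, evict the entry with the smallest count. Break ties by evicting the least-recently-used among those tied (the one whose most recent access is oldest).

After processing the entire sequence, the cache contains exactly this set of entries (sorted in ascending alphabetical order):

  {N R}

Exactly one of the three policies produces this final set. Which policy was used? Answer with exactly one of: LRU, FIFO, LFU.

Simulating under each policy and comparing final sets:
  LRU: final set = {O R} -> differs
  FIFO: final set = {O R} -> differs
  LFU: final set = {N R} -> MATCHES target
Only LFU produces the target set.

Answer: LFU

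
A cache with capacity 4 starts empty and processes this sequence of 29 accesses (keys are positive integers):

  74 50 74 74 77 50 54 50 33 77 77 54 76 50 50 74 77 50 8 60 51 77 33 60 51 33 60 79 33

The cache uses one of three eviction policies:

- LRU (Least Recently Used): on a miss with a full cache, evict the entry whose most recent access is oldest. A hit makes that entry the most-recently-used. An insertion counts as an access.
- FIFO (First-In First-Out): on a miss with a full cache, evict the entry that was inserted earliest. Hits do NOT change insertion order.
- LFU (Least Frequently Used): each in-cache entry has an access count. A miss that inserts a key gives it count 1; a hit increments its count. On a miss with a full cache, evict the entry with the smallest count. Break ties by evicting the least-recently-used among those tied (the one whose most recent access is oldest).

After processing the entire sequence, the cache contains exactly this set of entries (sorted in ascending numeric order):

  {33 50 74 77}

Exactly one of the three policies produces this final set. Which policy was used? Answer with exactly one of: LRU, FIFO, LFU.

Simulating under each policy and comparing final sets:
  LRU: final set = {33 51 60 79} -> differs
  FIFO: final set = {33 51 60 79} -> differs
  LFU: final set = {33 50 74 77} -> MATCHES target
Only LFU produces the target set.

Answer: LFU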